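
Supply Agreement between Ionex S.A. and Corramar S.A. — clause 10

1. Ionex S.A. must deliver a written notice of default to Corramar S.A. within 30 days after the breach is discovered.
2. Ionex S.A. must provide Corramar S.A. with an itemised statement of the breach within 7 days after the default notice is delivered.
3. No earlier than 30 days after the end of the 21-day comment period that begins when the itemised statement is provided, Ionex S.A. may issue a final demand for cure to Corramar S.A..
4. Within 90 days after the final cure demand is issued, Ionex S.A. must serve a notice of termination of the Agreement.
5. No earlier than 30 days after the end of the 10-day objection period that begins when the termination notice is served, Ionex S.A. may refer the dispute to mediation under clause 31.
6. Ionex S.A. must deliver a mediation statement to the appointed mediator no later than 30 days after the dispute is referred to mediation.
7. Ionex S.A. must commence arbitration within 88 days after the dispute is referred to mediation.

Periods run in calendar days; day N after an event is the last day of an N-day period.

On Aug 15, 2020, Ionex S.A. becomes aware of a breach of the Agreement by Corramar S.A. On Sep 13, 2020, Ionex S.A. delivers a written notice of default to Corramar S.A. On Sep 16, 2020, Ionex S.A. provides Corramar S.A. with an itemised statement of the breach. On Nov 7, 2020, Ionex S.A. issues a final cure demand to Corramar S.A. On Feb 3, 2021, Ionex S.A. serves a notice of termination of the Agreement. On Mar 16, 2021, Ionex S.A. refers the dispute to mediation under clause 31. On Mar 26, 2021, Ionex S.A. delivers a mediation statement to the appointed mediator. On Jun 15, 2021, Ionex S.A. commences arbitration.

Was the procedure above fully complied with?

No

Step 1 — counting 30 days from Aug 15, 2020 (when the breach is discovered) gives a deadline of Sep 14, 2020; done Sep 13, 2020 — timely.
Step 2 — counting 7 days from Sep 13, 2020 (when the default notice is delivered) gives a deadline of Sep 20, 2020; done Sep 16, 2020 — timely.
Step 3 — must wait 30 days from Oct 7, 2020 (end of the 21-day comment period, which began when the itemised statement is provided on Sep 16, 2020), so not before Nov 6, 2020; done Nov 7, 2020, after the minimum wait.
Step 4 — counting 90 days from Nov 7, 2020 (when the final cure demand is issued) gives a deadline of Feb 5, 2021; Feb 3, 2021 is within that limit.
Step 5 — must wait 30 days from Feb 13, 2021 (end of the 10-day objection period, which began when the termination notice is served on Feb 3, 2021), so not before Mar 15, 2021; done Mar 16, 2021, after the minimum wait.
Step 6 — counting 30 days from Mar 16, 2021 (when the dispute is referred to mediation) gives a deadline of Apr 15, 2021; Mar 26, 2021 is within that limit.
Step 7 — counting 88 days from Mar 16, 2021 (when the dispute is referred to mediation) gives a deadline of Jun 12, 2021; done Jun 15, 2021 — 3 days late.
Later steps need not be reached.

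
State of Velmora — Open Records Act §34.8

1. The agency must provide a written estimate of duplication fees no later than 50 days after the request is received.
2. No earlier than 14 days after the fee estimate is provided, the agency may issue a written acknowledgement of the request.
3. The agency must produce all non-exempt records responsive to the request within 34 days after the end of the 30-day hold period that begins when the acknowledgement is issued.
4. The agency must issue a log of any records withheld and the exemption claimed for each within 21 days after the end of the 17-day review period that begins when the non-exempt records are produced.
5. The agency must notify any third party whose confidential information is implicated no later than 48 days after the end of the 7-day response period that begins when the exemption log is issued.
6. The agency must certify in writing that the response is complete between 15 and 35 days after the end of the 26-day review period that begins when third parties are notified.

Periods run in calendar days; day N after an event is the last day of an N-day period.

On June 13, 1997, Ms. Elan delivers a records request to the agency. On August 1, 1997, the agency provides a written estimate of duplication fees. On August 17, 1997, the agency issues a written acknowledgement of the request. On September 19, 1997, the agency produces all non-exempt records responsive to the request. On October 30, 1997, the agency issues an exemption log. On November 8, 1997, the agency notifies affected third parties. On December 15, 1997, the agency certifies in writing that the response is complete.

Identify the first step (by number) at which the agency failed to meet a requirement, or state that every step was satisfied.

Step 4

(1) due by June 13, 1997 + 50 days = August 2, 1997; completed August 1, 1997, before the deadline.
(2) permitted from August 1, 1997 + 14 days = August 15, 1997 onward; done August 17, 1997, after the minimum wait.
(3) due by September 16, 1997 + 34 days = October 20, 1997; done September 19, 1997 — timely.
(4) due by October 6, 1997 + 21 days = October 27, 1997; October 30, 1997 misses that deadline by 3 days.
The procedure was therefore not followed at step 4.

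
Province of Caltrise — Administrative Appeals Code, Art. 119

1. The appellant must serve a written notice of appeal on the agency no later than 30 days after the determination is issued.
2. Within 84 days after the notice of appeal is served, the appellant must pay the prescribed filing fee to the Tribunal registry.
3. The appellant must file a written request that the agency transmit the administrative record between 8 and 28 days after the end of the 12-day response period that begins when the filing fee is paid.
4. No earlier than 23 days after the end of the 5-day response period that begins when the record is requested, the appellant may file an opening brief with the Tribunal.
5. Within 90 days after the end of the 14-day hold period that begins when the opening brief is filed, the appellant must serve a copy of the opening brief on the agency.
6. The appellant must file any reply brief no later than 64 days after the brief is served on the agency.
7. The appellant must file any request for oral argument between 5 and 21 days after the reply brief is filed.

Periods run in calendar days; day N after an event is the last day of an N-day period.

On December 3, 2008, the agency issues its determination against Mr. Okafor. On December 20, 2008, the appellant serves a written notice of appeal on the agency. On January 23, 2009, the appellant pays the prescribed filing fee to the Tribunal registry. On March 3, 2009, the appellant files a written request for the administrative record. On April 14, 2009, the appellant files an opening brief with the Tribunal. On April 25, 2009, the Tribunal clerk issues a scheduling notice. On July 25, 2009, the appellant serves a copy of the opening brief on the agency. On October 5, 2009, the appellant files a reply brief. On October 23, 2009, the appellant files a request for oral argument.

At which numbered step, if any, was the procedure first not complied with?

Step 1: 30 days after December 3, 2008 (when the determination is issued) is January 2, 2009; December 20, 2008 is within that limit.
Step 2: 84 days after December 20, 2008 (when the notice of appeal is served) is March 14, 2009; January 23, 2009 is within that limit.
Step 3: the window is 8–28 days after February 4, 2009 (end of the 12-day response period, which began when the filing fee is paid on January 23, 2009), so February 12, 2009 through March 4, 2009; done March 3, 2009 — within the window.
Step 4: the earliest permitted date is 23 days after March 8, 2009 (end of the 5-day response period, which began when the record is requested on March 3, 2009), i.e. March 31, 2009; done April 14, 2009, after the minimum wait.
Step 5: 90 days after April 28, 2009 (end of the 14-day hold period, which began when the opening brief is filed on April 14, 2009) is July 27, 2009; done July 25, 2009 — timely.
Step 6: 64 days after July 25, 2009 (when the brief is served on the agency) is September 27, 2009; October 5, 2009 misses that deadline by 8 days.

Step 6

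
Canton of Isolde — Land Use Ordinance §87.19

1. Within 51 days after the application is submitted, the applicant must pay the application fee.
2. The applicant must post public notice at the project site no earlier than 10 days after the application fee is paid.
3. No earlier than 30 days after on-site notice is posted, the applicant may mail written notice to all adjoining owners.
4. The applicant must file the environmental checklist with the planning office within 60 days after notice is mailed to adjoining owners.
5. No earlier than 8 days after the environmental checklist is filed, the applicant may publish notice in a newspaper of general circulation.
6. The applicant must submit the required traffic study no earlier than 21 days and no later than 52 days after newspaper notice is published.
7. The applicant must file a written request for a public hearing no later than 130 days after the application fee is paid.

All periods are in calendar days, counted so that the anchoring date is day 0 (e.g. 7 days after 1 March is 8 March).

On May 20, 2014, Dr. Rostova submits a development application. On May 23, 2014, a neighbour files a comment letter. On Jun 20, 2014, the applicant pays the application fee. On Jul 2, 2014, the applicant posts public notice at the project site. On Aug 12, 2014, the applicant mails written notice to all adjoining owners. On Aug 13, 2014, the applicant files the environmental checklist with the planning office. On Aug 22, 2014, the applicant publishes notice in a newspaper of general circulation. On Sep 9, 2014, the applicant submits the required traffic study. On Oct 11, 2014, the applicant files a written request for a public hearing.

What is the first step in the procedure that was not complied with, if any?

(1) due by May 20, 2014 + 51 days = Jul 10, 2014; done Jun 20, 2014 — timely.
(2) permitted from Jun 20, 2014 + 10 days = Jun 30, 2014 onward; Jul 2, 2014 is on or after that date.
(3) permitted from Jul 2, 2014 + 30 days = Aug 1, 2014 onward; done Aug 12, 2014 — permitted.
(4) due by Aug 12, 2014 + 60 days = Oct 11, 2014; completed Aug 13, 2014, before the deadline.
(5) permitted from Aug 13, 2014 + 8 days = Aug 21, 2014 onward; done Aug 22, 2014, after the minimum wait.
(6) the permitted window runs from Aug 22, 2014 + 21 = Sep 12, 2014 to Aug 22, 2014 + 52 = Oct 13, 2014; done Sep 9, 2014 — 3 days before the window opened.

Step 6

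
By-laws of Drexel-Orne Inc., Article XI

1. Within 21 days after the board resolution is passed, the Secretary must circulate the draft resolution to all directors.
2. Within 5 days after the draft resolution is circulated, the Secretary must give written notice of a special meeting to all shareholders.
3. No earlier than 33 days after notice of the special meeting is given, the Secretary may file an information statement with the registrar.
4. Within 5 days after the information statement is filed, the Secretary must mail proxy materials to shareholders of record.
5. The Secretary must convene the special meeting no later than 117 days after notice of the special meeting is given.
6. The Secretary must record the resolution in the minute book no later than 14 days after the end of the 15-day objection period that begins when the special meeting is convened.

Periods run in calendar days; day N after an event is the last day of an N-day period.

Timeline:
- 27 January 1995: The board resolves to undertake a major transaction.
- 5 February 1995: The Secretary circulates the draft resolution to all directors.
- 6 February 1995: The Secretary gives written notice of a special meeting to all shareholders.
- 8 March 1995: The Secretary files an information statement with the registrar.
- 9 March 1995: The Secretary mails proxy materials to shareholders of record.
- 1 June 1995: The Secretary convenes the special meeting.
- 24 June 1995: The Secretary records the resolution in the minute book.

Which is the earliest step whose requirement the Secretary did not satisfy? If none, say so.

Step 1: 21 days after 27 January 1995 (when the board resolution is passed) is 17 February 1995; 5 February 1995 is within that limit.
Step 2: 5 days after 5 February 1995 (when the draft resolution is circulated) is 10 February 1995; done 6 February 1995 — timely.
Step 3: the earliest permitted date is 33 days after 6 February 1995 (when notice of the special meeting is given), i.e. 11 March 1995; done 8 March 1995 — 3 days too early.
The analysis stops there.

Step 3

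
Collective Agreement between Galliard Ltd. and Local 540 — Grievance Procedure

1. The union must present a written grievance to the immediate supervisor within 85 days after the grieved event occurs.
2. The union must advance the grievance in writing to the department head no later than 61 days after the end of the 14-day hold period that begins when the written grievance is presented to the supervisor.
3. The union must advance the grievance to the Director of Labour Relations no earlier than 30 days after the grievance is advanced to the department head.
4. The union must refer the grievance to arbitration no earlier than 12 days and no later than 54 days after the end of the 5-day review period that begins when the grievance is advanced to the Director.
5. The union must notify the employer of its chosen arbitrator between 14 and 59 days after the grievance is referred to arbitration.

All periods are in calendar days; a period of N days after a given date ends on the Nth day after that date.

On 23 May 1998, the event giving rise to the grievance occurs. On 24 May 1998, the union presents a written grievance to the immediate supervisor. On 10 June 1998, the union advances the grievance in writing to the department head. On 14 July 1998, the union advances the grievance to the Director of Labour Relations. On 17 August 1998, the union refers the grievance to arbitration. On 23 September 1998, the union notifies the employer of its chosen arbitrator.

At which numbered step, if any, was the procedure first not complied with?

(1) due by 23 May 1998 + 85 days = 16 August 1998; completed 24 May 1998, before the deadline.
(2) due by 7 June 1998 + 61 days = 7 August 1998; 10 June 1998 is within that limit.
(3) permitted from 10 June 1998 + 30 days = 10 July 1998 onward; 14 July 1998 is on or after that date.
(4) the permitted window runs from 19 July 1998 + 12 = 31 July 1998 to 19 July 1998 + 54 = 11 September 1998; done 17 August 1998, which is between those dates.
(5) the permitted window runs from 17 August 1998 + 14 = 31 August 1998 to 17 August 1998 + 59 = 15 October 1998; done 23 September 1998 — within the window.

None — every step was satisfied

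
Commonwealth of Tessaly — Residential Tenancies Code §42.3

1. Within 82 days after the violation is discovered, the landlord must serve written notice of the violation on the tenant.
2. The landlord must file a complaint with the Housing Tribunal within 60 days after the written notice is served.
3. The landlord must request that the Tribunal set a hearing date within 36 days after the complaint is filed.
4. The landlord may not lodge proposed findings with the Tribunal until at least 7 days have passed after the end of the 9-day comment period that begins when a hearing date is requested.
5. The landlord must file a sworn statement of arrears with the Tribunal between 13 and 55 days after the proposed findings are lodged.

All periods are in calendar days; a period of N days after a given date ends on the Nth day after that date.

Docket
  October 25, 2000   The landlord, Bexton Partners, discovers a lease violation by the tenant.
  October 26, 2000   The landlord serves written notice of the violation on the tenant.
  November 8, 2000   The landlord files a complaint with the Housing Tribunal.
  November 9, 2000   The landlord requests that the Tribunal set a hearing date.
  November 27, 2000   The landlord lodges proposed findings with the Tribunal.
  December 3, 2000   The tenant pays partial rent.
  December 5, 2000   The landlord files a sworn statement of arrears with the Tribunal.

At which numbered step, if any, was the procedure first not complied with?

Step 1 — counting 82 days from October 25, 2000 (when the violation is discovered) gives a deadline of January 15, 2001; done October 26, 2000 — timely.
Step 2 — counting 60 days from October 26, 2000 (when the written notice is served) gives a deadline of December 25, 2000; November 8, 2000 is within that limit.
Step 3 — counting 36 days from November 8, 2000 (when the complaint is filed) gives a deadline of December 14, 2000; completed November 9, 2000, before the deadline.
Step 4 — must wait 7 days from November 18, 2000 (end of the 9-day comment period, which began when a hearing date is requested on November 9, 2000), so not before November 25, 2000; November 27, 2000 is on or after that date.
Step 5 — 13 and 55 days from November 27, 2000 (when the proposed findings are lodged) are December 10, 2000 and January 21, 2001 respectively; December 5, 2000 is 5 days too early.
The analysis stops there.

Step 5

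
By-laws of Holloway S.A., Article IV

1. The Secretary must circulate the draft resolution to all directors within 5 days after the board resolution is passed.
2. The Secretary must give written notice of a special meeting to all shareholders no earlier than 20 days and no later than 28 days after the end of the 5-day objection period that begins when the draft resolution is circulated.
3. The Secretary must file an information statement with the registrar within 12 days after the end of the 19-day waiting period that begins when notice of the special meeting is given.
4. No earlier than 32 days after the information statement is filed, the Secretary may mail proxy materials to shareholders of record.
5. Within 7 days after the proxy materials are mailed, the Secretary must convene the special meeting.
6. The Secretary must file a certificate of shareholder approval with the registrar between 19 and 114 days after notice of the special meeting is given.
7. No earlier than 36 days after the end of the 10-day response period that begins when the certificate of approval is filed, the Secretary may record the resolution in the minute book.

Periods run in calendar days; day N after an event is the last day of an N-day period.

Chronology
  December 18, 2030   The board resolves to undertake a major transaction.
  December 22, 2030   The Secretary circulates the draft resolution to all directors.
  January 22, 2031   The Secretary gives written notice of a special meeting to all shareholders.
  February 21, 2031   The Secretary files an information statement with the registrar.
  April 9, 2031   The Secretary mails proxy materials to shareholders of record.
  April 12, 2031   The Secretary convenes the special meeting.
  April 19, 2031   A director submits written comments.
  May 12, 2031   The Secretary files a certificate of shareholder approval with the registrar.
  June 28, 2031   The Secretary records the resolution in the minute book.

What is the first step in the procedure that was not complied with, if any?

Step 1 — counting 5 days from December 18, 2030 (when the board resolution is passed) gives a deadline of December 23, 2030; December 22, 2030 is within that limit.
Step 2 — 20 and 28 days from December 27, 2030 (end of the 5-day objection period, which began when the draft resolution is circulated on December 22, 2030) are January 16, 2031 and January 24, 2031 respectively; done January 22, 2031, which is between those dates.
Step 3 — counting 12 days from February 10, 2031 (end of the 19-day waiting period, which began when notice of the special meeting is given on January 22, 2031) gives a deadline of February 22, 2031; done February 21, 2031 — timely.
Step 4 — must wait 32 days from February 21, 2031 (when the information statement is filed), so not before March 25, 2031; done April 9, 2031, after the minimum wait.
Step 5 — counting 7 days from April 9, 2031 (when the proxy materials are mailed) gives a deadline of April 16, 2031; April 12, 2031 is within that limit.
Step 6 — 19 and 114 days from January 22, 2031 (when notice of the special meeting is given) are February 10, 2031 and May 16, 2031 respectively; done May 12, 2031, which is between those dates.
Step 7 — must wait 36 days from May 22, 2031 (end of the 10-day response period, which began when the certificate of approval is filed on May 12, 2031), so not before June 27, 2031; June 28, 2031 is on or after that date.

None — every step was satisfied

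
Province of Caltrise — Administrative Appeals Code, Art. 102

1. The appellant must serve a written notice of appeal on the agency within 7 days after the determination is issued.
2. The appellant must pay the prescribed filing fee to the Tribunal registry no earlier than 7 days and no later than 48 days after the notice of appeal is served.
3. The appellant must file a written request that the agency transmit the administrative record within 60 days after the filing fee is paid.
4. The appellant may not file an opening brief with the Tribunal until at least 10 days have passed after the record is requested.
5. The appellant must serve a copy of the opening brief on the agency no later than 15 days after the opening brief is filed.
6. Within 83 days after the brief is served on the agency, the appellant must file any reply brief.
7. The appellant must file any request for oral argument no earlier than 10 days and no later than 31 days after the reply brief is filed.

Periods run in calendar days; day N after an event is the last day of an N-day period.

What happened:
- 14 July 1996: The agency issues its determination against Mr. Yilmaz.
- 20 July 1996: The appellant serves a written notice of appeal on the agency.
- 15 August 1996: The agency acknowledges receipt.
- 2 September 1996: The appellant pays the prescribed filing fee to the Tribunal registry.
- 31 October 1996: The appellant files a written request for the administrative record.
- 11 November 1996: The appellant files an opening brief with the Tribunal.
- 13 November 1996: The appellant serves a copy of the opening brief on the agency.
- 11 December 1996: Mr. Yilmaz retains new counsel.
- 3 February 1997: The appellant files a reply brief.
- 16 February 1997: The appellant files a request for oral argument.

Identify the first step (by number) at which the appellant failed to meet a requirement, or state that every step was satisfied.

(1) due by 14 July 1996 + 7 days = 21 July 1996; done 20 July 1996 — timely.
(2) the permitted window runs from 20 July 1996 + 7 = 27 July 1996 to 20 July 1996 + 48 = 6 September 1996; done 2 September 1996 — within the window.
(3) due by 2 September 1996 + 60 days = 1 November 1996; completed 31 October 1996, before the deadline.
(4) permitted from 31 October 1996 + 10 days = 10 November 1996 onward; 11 November 1996 is on or after that date.
(5) due by 11 November 1996 + 15 days = 26 November 1996; 13 November 1996 is within that limit.
(6) due by 13 November 1996 + 83 days = 4 February 1997; done 3 February 1997 — timely.
(7) the permitted window runs from 3 February 1997 + 10 = 13 February 1997 to 3 February 1997 + 31 = 6 March 1997; done 16 February 1997 — within the window.

None — every step was satisfied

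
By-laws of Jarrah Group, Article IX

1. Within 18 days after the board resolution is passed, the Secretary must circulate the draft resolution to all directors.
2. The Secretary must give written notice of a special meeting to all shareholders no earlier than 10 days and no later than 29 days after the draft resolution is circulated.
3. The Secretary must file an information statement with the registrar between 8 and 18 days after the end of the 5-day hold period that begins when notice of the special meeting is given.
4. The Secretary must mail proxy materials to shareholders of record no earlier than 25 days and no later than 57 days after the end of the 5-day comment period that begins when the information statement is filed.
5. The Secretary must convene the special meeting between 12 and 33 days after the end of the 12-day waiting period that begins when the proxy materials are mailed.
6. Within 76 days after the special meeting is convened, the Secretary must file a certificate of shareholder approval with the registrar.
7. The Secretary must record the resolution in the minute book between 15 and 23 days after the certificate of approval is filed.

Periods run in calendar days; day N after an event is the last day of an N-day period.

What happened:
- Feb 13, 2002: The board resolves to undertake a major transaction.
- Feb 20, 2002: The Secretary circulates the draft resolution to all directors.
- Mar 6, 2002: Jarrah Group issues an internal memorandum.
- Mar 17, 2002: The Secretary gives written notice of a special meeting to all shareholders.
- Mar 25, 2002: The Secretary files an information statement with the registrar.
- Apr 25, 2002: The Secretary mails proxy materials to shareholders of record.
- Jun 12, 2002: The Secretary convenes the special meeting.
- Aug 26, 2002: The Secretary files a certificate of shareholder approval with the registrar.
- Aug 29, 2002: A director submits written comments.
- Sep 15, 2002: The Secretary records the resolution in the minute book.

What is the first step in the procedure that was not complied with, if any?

Step 3

Step 1 — counting 18 days from Feb 13, 2002 (when the board resolution is passed) gives a deadline of Mar 3, 2002; completed Feb 20, 2002, before the deadline.
Step 2 — 10 and 29 days from Feb 20, 2002 (when the draft resolution is circulated) are Mar 2, 2002 and Mar 21, 2002 respectively; Mar 17, 2002 falls inside that range.
Step 3 — 8 and 18 days from Mar 22, 2002 (end of the 5-day hold period, which began when notice of the special meeting is given on Mar 17, 2002) are Mar 30, 2002 and Apr 9, 2002 respectively; Mar 25, 2002 is 5 days too early.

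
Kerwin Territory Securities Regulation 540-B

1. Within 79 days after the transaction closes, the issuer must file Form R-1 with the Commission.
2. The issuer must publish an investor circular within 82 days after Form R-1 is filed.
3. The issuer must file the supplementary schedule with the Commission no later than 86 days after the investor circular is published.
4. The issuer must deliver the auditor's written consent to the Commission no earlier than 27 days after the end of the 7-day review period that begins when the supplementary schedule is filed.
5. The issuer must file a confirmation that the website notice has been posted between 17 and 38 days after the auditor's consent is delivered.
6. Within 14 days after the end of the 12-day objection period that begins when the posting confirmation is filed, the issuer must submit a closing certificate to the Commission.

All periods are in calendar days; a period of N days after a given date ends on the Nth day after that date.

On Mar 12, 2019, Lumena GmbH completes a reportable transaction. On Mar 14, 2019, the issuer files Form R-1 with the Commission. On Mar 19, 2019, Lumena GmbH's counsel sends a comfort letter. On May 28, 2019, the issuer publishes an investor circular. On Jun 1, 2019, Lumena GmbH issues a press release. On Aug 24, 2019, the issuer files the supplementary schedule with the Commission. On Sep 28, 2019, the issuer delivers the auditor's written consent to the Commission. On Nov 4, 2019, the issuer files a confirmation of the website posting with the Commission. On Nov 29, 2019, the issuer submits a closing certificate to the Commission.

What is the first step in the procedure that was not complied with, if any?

Step 3

(1) due by Mar 12, 2019 + 79 days = May 30, 2019; Mar 14, 2019 is within that limit.
(2) due by Mar 14, 2019 + 82 days = Jun 4, 2019; done May 28, 2019 — timely.
(3) due by May 28, 2019 + 86 days = Aug 22, 2019; done Aug 24, 2019 — 2 days late.
No need to go further; step 3 was not satisfied.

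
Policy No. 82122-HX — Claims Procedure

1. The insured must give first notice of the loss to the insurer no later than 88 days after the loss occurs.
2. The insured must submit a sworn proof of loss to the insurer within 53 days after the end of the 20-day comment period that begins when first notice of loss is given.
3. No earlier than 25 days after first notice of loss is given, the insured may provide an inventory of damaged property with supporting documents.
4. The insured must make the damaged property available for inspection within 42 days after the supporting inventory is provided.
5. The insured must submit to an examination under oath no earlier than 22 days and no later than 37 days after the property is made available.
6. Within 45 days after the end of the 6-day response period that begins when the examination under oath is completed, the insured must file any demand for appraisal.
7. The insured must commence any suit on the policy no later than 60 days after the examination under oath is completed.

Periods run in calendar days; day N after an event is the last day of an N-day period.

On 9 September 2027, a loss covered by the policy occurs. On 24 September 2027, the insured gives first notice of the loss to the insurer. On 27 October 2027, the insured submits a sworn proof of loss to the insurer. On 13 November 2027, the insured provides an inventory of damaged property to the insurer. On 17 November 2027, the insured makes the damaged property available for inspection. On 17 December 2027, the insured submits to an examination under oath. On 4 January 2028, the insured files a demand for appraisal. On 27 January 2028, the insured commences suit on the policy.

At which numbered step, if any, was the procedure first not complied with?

Step 1 — counting 88 days from 9 September 2027 (when the loss occurs) gives a deadline of 6 December 2027; completed 24 September 2027, before the deadline.
Step 2 — counting 53 days from 14 October 2027 (end of the 20-day comment period, which began when first notice of loss is given on 24 September 2027) gives a deadline of 6 December 2027; 27 October 2027 is within that limit.
Step 3 — must wait 25 days from 24 September 2027 (when first notice of loss is given), so not before 19 October 2027; done 13 November 2027 — permitted.
Step 4 — counting 42 days from 13 November 2027 (when the supporting inventory is provided) gives a deadline of 25 December 2027; done 17 November 2027 — timely.
Step 5 — 22 and 37 days from 17 November 2027 (when the property is made available) are 9 December 2027 and 24 December 2027 respectively; done 17 December 2027 — within the window.
Step 6 — counting 45 days from 23 December 2027 (end of the 6-day response period, which began when the examination under oath is completed on 17 December 2027) gives a deadline of 6 February 2028; 4 January 2028 is within that limit.
Step 7 — counting 60 days from 17 December 2027 (when the examination under oath is completed) gives a deadline of 15 February 2028; completed 27 January 2028, before the deadline.

None — every step was satisfied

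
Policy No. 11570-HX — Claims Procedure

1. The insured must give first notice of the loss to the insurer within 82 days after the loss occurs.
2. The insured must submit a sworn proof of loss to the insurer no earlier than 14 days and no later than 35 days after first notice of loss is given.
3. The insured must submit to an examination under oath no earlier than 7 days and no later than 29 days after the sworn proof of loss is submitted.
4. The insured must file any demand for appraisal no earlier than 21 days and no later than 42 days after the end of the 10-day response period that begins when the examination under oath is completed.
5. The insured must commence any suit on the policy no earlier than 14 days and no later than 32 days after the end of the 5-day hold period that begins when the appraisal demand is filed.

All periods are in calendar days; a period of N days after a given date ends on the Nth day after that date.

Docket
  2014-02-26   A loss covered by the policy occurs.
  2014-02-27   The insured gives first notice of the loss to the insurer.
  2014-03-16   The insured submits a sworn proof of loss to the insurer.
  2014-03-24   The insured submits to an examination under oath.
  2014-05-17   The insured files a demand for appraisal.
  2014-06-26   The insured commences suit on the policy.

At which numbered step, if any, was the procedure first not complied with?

Step 4

Step 1 — counting 82 days from 2014-02-26 (when the loss occurs) gives a deadline of 2014-05-19; completed 2014-02-27, before the deadline.
Step 2 — 14 and 35 days from 2014-02-27 (when first notice of loss is given) are 2014-03-13 and 2014-04-03 respectively; done 2014-03-16, which is between those dates.
Step 3 — 7 and 29 days from 2014-03-16 (when the sworn proof of loss is submitted) are 2014-03-23 and 2014-04-14 respectively; 2014-03-24 falls inside that range.
Step 4 — 21 and 42 days from 2014-04-03 (end of the 10-day response period, which began when the examination under oath is completed on 2014-03-24) are 2014-04-24 and 2014-05-15 respectively; done 2014-05-17 — 2 days after the window closed.
Later steps need not be reached.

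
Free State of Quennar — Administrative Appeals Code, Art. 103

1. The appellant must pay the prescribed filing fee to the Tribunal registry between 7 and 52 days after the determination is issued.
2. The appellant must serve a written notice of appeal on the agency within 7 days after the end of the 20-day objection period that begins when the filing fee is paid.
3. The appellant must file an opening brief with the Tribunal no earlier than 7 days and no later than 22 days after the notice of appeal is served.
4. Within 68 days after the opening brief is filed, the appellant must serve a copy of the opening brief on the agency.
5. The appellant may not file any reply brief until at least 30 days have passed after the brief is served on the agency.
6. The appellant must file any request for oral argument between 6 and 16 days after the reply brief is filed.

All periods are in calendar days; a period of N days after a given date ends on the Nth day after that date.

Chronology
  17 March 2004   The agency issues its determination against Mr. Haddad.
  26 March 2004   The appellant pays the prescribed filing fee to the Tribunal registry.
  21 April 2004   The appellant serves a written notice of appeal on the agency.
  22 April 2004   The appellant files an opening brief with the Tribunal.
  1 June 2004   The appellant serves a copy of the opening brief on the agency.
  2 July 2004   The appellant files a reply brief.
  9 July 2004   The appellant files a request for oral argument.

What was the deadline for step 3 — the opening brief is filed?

Step 3 runs from 21 April 2004, when the notice of appeal is served. The window is 7–22 days after 21 April 2004; it closes on 13 May 2004.

13 May 2004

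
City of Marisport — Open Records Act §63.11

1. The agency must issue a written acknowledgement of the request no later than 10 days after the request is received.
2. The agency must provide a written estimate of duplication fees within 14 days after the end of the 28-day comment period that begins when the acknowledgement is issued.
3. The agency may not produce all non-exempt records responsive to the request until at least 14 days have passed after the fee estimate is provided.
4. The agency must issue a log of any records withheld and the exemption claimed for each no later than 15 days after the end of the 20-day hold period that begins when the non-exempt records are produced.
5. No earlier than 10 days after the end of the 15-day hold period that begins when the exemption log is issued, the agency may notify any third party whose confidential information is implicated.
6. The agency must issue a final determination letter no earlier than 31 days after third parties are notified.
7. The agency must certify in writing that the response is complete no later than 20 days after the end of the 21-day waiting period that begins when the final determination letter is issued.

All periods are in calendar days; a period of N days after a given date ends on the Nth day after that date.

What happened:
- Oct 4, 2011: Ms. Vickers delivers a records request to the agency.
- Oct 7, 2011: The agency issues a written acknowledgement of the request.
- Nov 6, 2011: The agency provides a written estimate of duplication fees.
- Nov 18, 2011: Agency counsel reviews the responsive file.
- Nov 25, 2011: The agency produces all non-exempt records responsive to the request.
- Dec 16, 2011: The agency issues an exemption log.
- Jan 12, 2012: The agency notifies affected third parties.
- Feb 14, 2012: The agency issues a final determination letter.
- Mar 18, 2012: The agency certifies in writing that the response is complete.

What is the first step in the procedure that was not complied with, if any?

Step 1: 10 days after Oct 4, 2011 (when the request is received) is Oct 14, 2011; done Oct 7, 2011 — timely.
Step 2: 14 days after Nov 4, 2011 (end of the 28-day comment period, which began when the acknowledgement is issued on Oct 7, 2011) is Nov 18, 2011; Nov 6, 2011 is within that limit.
Step 3: the earliest permitted date is 14 days after Nov 6, 2011 (when the fee estimate is provided), i.e. Nov 20, 2011; done Nov 25, 2011, after the minimum wait.
Step 4: 15 days after Dec 15, 2011 (end of the 20-day hold period, which began when the non-exempt records are produced on Nov 25, 2011) is Dec 30, 2011; Dec 16, 2011 is within that limit.
Step 5: the earliest permitted date is 10 days after Dec 31, 2011 (end of the 15-day hold period, which began when the exemption log is issued on Dec 16, 2011), i.e. Jan 10, 2012; Jan 12, 2012 is on or after that date.
Step 6: the earliest permitted date is 31 days after Jan 12, 2012 (when third parties are notified), i.e. Feb 12, 2012; done Feb 14, 2012 — permitted.
Step 7: 20 days after Mar 6, 2012 (end of the 21-day waiting period, which began when the final determination letter is issued on Feb 14, 2012) is Mar 26, 2012; completed Mar 18, 2012, before the deadline.

None — every step was satisfied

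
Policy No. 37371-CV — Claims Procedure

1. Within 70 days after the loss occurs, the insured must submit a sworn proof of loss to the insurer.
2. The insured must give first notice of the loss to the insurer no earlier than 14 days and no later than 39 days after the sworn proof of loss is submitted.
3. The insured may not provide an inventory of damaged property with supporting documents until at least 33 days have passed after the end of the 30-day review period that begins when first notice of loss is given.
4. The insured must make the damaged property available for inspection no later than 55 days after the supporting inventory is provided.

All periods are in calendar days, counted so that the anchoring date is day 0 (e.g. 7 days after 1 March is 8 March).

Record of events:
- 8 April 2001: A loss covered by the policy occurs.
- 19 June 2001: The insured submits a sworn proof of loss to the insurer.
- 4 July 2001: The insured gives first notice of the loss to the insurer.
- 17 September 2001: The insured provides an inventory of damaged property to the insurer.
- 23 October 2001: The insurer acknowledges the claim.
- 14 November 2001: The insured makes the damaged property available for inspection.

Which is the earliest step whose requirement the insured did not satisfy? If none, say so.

Step 1

(1) due by 8 April 2001 + 70 days = 17 June 2001; 19 June 2001 misses that deadline by 2 days.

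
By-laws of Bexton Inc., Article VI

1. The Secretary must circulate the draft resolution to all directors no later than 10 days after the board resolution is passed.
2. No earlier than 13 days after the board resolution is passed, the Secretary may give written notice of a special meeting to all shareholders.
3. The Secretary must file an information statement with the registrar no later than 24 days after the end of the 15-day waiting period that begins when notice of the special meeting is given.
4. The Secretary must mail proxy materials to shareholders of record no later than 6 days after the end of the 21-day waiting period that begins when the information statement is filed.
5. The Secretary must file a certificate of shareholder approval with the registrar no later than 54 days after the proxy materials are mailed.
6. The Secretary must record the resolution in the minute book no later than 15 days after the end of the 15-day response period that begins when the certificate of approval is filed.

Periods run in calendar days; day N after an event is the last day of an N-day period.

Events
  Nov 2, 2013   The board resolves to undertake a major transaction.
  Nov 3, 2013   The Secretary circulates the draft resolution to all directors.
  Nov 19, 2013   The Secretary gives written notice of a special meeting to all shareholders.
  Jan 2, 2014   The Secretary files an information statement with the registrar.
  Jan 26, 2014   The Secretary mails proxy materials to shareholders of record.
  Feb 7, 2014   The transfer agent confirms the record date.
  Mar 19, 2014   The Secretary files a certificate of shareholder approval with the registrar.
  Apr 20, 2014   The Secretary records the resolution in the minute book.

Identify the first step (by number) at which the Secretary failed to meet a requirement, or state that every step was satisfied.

Step 3

Step 1 — counting 10 days from Nov 2, 2013 (when the board resolution is passed) gives a deadline of Nov 12, 2013; done Nov 3, 2013 — timely.
Step 2 — must wait 13 days from Nov 2, 2013 (when the board resolution is passed), so not before Nov 15, 2013; Nov 19, 2013 is on or after that date.
Step 3 — counting 24 days from Dec 4, 2013 (end of the 15-day waiting period, which began when notice of the special meeting is given on Nov 19, 2013) gives a deadline of Dec 28, 2013; Jan 2, 2014 misses that deadline by 5 days.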